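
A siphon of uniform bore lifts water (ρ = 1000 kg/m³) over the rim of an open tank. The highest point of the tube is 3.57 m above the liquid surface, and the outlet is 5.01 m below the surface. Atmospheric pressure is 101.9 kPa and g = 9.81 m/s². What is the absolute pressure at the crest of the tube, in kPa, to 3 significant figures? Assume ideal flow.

17.7 kPa

The outlet speed comes from Torricelli: v = √(2g·5.01) = 9.91 m/s.
The bore is uniform, so the speed at the crest is the same v. Bernoulli surface→crest: P_atm = P_top + ½ρv² + ρg·h_top.
P_top = 101900 − ½·1000·9.91² − 1000·9.81·3.57 = 17700 Pa.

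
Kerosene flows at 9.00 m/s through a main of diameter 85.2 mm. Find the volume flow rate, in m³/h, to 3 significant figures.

Q = A·v = 0.00570 m² × 9.00 m/s = 0.0513 m³/s.
Converting: 0.0513 m³/s × 3600 = 185 m³/h.

Q ≈ 185 m³/h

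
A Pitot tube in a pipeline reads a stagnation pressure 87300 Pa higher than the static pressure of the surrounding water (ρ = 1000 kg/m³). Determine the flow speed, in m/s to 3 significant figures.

At the stagnation point the flow is brought to rest, so Bernoulli gives P_stag − P_static = ½ρv².
v = √(2ΔP/ρ) = √(2·87300/1000) = 13.2 m/s.

13.2 m/s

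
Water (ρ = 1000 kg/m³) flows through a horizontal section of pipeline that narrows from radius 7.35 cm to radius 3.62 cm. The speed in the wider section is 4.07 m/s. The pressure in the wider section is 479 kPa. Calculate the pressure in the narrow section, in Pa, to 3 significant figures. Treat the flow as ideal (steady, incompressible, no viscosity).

By continuity, v₂ = v₁·A₁/A₂ = 4.07·(170/41.2) = 16.8 m/s.
Bernoulli (h₁ = h₂): P₁ − P₂ = ½ρ(v₂² − v₁²).
P₂ = P₁ − ½ρ(v₂² − v₁²) = 479000 − ½·1000·(16.8² − 4.07²) = 479000 − 132000 = 347000 Pa.

347000 Pa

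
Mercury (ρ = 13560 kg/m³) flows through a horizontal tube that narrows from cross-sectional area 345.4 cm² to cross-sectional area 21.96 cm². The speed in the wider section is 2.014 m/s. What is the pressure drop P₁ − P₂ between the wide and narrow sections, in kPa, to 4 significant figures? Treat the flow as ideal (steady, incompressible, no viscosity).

The volume flow rate is constant, so v₂ = (A₁/A₂)v₁ = (345.4/21.96)·2.014 = 31.68 m/s.
Bernoulli (h₁ = h₂): P₁ − P₂ = ½ρ(v₂² − v₁²).
P₁ − P₂ = ½·13560·(31.68² − 2.014²) = ½·13560·999.4 = 6776000 Pa.

ΔP ≈ 6776 kPa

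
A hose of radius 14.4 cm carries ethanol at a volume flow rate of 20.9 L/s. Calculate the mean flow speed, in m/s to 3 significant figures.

v = 0.321 m/s

Q = 20.9 L/s = 0.0209 m³/s.
v = Q/A = 0.0209 / 0.0651 = 0.321 m/s.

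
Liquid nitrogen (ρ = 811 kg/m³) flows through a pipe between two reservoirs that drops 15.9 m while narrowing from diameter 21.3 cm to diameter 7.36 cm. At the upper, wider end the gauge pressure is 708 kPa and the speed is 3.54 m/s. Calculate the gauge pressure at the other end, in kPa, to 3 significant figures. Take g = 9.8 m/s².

The volume flow rate is constant, so v₂ = (A₁/A₂)v₁ = (356/42.5)·3.54 = 29.6 m/s.
Energy conservation along the streamline gives P₂ = P₁ − ½ρ(v₂² − v₁²) − ρg(h₂ − h₁).
P₂ = 708000 + ½·811·(3.54² − 29.6²) − 811·9.8·(−15.9) = 708000 + (-351000) − (-126000) = 483000 Pa.

483 kPa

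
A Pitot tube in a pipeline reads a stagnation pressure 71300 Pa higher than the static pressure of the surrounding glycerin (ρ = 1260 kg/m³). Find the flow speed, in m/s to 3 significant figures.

v = 10.6 m/s

Bernoulli between the free stream and the stagnation point: ½ρv² = P_stag − P_static.
v = √(2ΔP/ρ) = √(2·71300/1260) = 10.6 m/s.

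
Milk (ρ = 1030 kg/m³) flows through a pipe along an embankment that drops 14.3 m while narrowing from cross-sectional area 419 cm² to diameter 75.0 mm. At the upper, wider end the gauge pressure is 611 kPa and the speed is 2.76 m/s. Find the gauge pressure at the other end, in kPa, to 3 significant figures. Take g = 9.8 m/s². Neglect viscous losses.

Mass conservation (A₁v₁ = A₂v₂) gives v₂ = 2.76 × 419/44.2 = 26.2 m/s.
Applying Bernoulli between the two ends and solving for P₂: P₂ = P₁ + ½ρ(v₁² − v₂²) − ρgΔh.
P₂ = 611000 + ½·1030·(2.76² − 26.2²) − 1030·9.8·(−14.3) = 611000 + (-349000) − (-144000) = 406000 Pa.

406 kPa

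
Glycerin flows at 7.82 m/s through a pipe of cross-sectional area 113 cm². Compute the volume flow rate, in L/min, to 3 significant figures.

5300 L/min

Q = A·v = 0.0113 m² × 7.82 m/s = 0.0884 m³/s.
Converting: 0.0884 m³/s × 60000 = 5300 L/min.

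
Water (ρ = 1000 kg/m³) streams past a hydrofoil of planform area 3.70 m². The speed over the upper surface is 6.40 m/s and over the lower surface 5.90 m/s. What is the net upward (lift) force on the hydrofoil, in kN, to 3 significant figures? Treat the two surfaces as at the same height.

With equal heights on the two surfaces, Bernoulli gives P_lower − P_upper = ½ρ(v_upper² − v_lower²).
ΔP = ½·1000·(6.40² − 5.90²) = 3080 Pa.
Lift = ΔP · A = 3080 × 3.70 = 11400 N.

11.4 kN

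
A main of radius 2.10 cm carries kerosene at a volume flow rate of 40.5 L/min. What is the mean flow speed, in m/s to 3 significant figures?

v = 0.487 m/s

Q = 40.5 L/min = 0.000675 m³/s.
v = Q/A = 0.000675 / 0.00139 = 0.487 m/s.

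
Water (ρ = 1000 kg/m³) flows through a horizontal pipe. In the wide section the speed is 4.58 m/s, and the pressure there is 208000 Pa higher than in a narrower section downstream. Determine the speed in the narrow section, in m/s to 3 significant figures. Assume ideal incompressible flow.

Along the level pipe P + ½ρv² is conserved, hence v₂² = v₁² + 2(P₁ − P₂)/ρ.
v₂ = √(4.58² + 2·208000/1000) = √(21.0 + 416) = 20.9 m/s.

v₂ ≈ 20.9 m/s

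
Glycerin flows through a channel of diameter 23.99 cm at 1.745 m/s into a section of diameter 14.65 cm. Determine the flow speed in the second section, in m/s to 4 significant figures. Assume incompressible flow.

4.679 m/s

The volume flow rate is constant, so v₂ = (A₁/A₂)v₁ = (452.0/168.6)·1.745 = 4.679 m/s.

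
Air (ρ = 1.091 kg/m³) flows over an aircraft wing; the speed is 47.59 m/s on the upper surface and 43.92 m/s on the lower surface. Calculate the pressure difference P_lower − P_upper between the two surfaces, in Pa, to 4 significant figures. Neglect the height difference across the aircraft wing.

ΔP ≈ 183.2 Pa

Bernoulli (same height): P_lower − P_upper = ½ρ(v_upper² − v_lower²).
ΔP = ½·1.091·(47.59² − 43.92²) = 183.2 Pa.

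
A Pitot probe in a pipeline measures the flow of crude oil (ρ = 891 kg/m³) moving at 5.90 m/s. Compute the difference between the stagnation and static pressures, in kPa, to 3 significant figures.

At the stagnation point the flow is brought to rest, so Bernoulli gives P_stag − P_static = ½ρv².
ΔP = ½·891·5.90² = 15500 Pa.

15.5 kPa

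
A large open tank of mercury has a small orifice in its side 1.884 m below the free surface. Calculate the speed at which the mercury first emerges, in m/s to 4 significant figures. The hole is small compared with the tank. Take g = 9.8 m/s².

With the surface at rest and both surface and jet at atmospheric pressure, Bernoulli gives ρg h = ½ρv², so v = √(2gh) = √(2·9.8·1.884) = 6.077 m/s.

v ≈ 6.077 m/s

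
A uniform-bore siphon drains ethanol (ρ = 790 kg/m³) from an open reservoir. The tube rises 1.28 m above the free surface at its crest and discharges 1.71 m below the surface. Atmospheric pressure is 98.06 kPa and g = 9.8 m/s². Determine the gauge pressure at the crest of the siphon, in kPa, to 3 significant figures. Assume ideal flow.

-23.1 kPa

Bernoulli surface→outlet gives ½v² = g·h_out, so v = √(2·9.8·1.71) = 5.79 m/s.
With constant cross-section the crest speed equals v; applying Bernoulli from the surface up to the crest, P_top = P_atm − ½ρv² − ρg·h_top.
P_top = 98060 − ½·790·5.79² − 790·9.8·1.28 = 74900 Pa. So P_gauge = P_top − P_atm = -23100 Pa.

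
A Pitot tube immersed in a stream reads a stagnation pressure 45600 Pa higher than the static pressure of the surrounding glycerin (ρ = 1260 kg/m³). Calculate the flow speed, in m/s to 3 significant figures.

The dynamic pressure equals the rise in static pressure at the stagnation point: ΔP = ½ρv².
v = √(2ΔP/ρ) = √(2·45600/1260) = 8.51 m/s.

v ≈ 8.51 m/s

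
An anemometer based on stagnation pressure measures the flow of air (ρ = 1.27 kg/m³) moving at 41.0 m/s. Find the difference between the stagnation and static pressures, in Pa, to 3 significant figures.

1070 Pa

The dynamic pressure equals the rise in static pressure at the stagnation point: ΔP = ½ρv².
ΔP = ½·1.27·41.0² = 1070 Pa.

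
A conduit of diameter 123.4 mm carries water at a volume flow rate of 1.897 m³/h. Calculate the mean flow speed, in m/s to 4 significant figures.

0.04406 m/s

Q = 1.897 m³/h = 0.0005269 m³/s.
v = Q/A = 0.0005269 / 0.01196 = 0.04406 m/s.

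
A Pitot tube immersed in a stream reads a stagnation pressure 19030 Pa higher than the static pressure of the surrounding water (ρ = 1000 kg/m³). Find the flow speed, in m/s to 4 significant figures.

v ≈ 6.169 m/s

Bernoulli between the free stream and the stagnation point: ½ρv² = P_stag − P_static.
v = √(2ΔP/ρ) = √(2·19030/1000) = 6.169 m/s.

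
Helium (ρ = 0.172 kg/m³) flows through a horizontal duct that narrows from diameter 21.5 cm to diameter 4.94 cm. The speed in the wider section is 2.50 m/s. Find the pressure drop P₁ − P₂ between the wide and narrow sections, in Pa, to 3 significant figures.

192 Pa

The volume flow rate is constant, so v₂ = (A₁/A₂)v₁ = (363/19.2)·2.50 = 47.4 m/s.
With no height change, Bernoulli's equation is P₁ + ½ρv₁² = P₂ + ½ρv₂².
P₁ − P₂ = ½·0.172·(47.4² − 2.50²) = ½·0.172·2240 = 192 Pa.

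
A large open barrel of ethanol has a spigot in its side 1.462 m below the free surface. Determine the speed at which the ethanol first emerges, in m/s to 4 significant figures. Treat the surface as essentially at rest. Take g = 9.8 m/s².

v ≈ 5.353 m/s

Torricelli's result v = √(2gh) gives v = √(2·9.8·1.462) = 5.353 m/s.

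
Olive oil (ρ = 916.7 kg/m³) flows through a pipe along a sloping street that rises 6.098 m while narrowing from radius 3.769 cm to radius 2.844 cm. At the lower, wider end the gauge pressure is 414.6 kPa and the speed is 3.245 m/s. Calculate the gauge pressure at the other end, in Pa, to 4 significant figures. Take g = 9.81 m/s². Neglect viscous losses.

349700 Pa

The volume flow rate is constant, so v₂ = (A₁/A₂)v₁ = (44.63/25.41)·3.245 = 5.699 m/s.
Applying Bernoulli between the two ends and solving for P₂: P₂ = P₁ + ½ρ(v₁² − v₂²) − ρgΔh.
P₂ = 414600 + ½·916.7·(3.245² − 5.699²) − 916.7·9.81·(+6.098) = 414600 + (-10060) − (54840) = 349700 Pa.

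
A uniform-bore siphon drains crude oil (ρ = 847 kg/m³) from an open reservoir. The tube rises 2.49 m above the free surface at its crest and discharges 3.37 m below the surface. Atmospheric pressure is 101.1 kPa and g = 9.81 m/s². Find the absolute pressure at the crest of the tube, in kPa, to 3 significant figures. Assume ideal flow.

52.4 kPa

Bernoulli surface→outlet gives ½v² = g·h_out, so v = √(2·9.81·3.37) = 8.13 m/s.
Continuity keeps v the same throughout the tube; from surface to crest, P_atm + 0 = P_top + ½ρv² + ρg·h_top.
P_top = 101100 − ½·847·8.13² − 847·9.81·2.49 = 52400 Pa.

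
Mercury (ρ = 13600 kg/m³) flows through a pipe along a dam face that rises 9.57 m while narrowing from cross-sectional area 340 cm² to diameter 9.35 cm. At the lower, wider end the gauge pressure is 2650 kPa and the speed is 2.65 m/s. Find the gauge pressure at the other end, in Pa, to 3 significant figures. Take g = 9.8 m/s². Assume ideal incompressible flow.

By continuity, v₂ = v₁·A₁/A₂ = 2.65·(340/68.7) = 13.1 m/s.
Energy conservation along the streamline gives P₂ = P₁ − ½ρ(v₂² − v₁²) − ρg(h₂ − h₁).
P₂ = 2650000 + ½·13600·(2.65² − 13.1²) − 13600·9.8·(+9.57) = 2650000 + (-1120000) − (1280000) = 251000 Pa.

251000 Pa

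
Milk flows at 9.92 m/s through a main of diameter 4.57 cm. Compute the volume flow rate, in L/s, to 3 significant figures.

Q = A·v = 0.00164 m² × 9.92 m/s = 0.0163 m³/s.
Converting: 0.0163 m³/s × 1000 = 16.3 L/s.

Q = 16.3 L/s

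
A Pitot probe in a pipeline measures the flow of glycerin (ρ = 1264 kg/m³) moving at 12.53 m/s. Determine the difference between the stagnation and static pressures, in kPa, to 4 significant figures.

ΔP ≈ 99.22 kPa

At the stagnation point the flow is brought to rest, so Bernoulli gives P_stag − P_static = ½ρv².
ΔP = ½·1264·12.53² = 99220 Pa.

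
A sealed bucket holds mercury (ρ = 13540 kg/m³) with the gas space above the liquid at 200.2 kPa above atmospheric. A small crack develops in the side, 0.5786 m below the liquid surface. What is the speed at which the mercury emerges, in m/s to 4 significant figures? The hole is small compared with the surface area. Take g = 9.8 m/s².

v ≈ 6.396 m/s

Take point 1 at the surface (v₁ ≈ 0) and point 2 at the hole (at atmospheric pressure). Bernoulli: P₁ + ρg h = P_atm + ½ρv₂².
With P₁ − P_atm = 200200 Pa, v₂ = √(2gh + 2ΔP/ρ) = √(2·9.8·0.5786 + 2·200200/13540) = 6.396 m/s.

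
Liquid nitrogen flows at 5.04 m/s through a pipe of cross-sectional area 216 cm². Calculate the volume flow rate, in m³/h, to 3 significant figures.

Q = A·v = 0.0216 m² × 5.04 m/s = 0.109 m³/s.
Converting: 0.109 m³/s × 3600 = 392 m³/h.

Q ≈ 392 m³/h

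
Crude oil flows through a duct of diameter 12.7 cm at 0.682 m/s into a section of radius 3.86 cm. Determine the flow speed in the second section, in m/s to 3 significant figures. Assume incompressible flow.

v₂ = 1.85 m/s

The volume flow rate is constant, so v₂ = (A₁/A₂)v₁ = (127/46.8)·0.682 = 1.85 m/s.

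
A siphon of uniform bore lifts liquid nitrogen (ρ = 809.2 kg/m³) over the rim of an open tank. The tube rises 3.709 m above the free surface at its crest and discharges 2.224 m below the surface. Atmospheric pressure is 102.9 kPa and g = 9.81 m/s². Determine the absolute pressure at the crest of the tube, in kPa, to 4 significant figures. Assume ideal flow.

55.80 kPa

The outlet speed comes from Torricelli: v = √(2g·2.224) = 6.606 m/s.
With constant cross-section the crest speed equals v; applying Bernoulli from the surface up to the crest, P_top = P_atm − ½ρv² − ρg·h_top.
P_top = 102900 − ½·809.2·6.606² − 809.2·9.81·3.709 = 55800 Pa.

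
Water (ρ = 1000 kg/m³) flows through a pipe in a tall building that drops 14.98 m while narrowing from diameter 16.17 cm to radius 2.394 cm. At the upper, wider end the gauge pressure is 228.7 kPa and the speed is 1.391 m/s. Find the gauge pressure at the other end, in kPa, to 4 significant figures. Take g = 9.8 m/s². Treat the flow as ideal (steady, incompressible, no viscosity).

By continuity, v₂ = v₁·A₁/A₂ = 1.391·(205.4/18.01) = 15.86 m/s.
Bernoulli: P₁ + ½ρv₁² + ρg h₁ = P₂ + ½ρv₂² + ρg h₂, so P₂ = P₁ + ½ρ(v₁² − v₂²) − ρg(h₂ − h₁).
P₂ = 228700 + ½·1000·(1.391² − 15.86²) − 1000·9.8·(−14.98) = 228700 + (-124900) − (-146800) = 250600 Pa.

P₂ ≈ 250.6 kPa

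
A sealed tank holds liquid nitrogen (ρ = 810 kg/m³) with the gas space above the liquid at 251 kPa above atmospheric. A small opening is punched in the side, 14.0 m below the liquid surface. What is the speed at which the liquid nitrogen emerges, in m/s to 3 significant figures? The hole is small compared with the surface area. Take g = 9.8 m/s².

29.9 m/s

Take point 1 at the surface (v₁ ≈ 0) and point 2 at the hole (at atmospheric pressure). Bernoulli: P₁ + ρg h = P_atm + ½ρv₂².
With P₁ − P_atm = 251000 Pa, v₂ = √(2gh + 2ΔP/ρ) = √(2·9.8·14.0 + 2·251000/810) = 29.9 m/s.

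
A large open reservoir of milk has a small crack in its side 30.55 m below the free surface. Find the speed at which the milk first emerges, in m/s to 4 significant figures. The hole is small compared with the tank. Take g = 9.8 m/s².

24.47 m/s

Torricelli's result v = √(2gh) gives v = √(2·9.8·30.55) = 24.47 m/s.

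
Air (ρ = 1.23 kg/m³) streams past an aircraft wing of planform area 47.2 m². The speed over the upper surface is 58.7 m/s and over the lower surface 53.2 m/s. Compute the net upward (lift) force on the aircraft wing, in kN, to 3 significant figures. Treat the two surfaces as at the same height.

With equal heights on the two surfaces, Bernoulli gives P_lower − P_upper = ½ρ(v_upper² − v_lower²).
ΔP = ½·1.23·(58.7² − 53.2²) = 379 Pa.
Lift = ΔP · A = 379 × 47.2 = 17900 N.

17.9 kN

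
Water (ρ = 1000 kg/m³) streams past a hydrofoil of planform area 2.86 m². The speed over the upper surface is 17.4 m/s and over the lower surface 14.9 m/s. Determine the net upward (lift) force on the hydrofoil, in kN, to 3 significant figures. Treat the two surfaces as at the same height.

115 kN

From P + ½ρv² = const at equal height, P_low − P_up = ½ρ(v_up² − v_low²).
ΔP = ½·1000·(17.4² − 14.9²) = 40400 Pa.
Lift = ΔP · A = 40400 × 2.86 = 115000 N.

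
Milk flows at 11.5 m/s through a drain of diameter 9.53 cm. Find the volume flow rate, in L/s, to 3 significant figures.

Q ≈ 82.0 L/s

Q = A·v = 0.00713 m² × 11.5 m/s = 0.0820 m³/s.
Converting: 0.0820 m³/s × 1000 = 82.0 L/s.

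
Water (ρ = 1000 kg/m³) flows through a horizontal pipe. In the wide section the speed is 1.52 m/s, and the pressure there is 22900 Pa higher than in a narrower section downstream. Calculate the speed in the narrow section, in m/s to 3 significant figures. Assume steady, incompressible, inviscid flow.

6.94 m/s

Along the level pipe P + ½ρv² is conserved, hence v₂² = v₁² + 2(P₁ − P₂)/ρ.
v₂ = √(1.52² + 2·22900/1000) = √(2.31 + 45.8) = 6.94 m/s.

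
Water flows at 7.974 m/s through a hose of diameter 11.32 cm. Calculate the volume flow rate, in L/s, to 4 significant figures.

Q = A·v = 0.01006 m² × 7.974 m/s = 0.08025 m³/s.
Converting: 0.08025 m³/s × 1000 = 80.25 L/s.

Q ≈ 80.25 L/s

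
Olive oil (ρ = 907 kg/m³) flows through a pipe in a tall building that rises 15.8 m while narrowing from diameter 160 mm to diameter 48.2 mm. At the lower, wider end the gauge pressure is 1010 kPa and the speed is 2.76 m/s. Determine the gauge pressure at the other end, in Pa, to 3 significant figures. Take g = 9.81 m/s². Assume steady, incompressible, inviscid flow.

Continuity gives A₁v₁ = A₂v₂, so v₂ = (201 cm²)/(18.2 cm²) × 2.76 m/s = 30.4 m/s.
Applying Bernoulli between the two ends and solving for P₂: P₂ = P₁ + ½ρ(v₁² − v₂²) − ρgΔh.
P₂ = 1010000 + ½·907·(2.76² − 30.4²) − 907·9.81·(+15.8) = 1010000 + (-416000) − (141000) = 453000 Pa.

P₂ ≈ 453000 Pa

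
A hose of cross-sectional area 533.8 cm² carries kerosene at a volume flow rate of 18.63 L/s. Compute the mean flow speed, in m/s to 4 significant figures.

Q = 18.63 L/s = 0.01863 m³/s.
v = Q/A = 0.01863 / 0.05338 = 0.3490 m/s.

v ≈ 0.3490 m/s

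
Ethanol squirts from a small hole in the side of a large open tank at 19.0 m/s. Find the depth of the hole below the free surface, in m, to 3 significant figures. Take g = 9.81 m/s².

18.4 m

Torricelli: v = √(2gh), so h = v²/(2g).
h = 19.0²/(2·9.81) = 361/19.62 = 18.4 m.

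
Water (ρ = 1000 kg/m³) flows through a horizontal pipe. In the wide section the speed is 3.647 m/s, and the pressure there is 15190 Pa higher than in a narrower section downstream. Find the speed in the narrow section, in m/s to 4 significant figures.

v₂ = 6.609 m/s

With h₁ = h₂, rearranging Bernoulli gives v₂ = √(v₁² + 2ΔP/ρ).
v₂ = √(3.647² + 2·15190/1000) = √(13.30 + 30.38) = 6.609 m/s.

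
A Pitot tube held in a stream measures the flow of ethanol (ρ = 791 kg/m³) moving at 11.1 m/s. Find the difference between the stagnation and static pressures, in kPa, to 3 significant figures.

Bernoulli between the free stream and the stagnation point: ½ρv² = P_stag − P_static.
ΔP = ½·791·11.1² = 48700 Pa.

ΔP = 48.7 kPa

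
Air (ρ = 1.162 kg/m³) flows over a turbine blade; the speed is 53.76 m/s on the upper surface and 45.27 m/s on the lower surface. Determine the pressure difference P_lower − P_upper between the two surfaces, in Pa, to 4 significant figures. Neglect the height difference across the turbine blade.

The pressure is lower where the speed is higher: ΔP = ½ρ(v_up² − v_low²).
ΔP = ½·1.162·(53.76² − 45.27²) = 488.5 Pa.

ΔP ≈ 488.5 Pa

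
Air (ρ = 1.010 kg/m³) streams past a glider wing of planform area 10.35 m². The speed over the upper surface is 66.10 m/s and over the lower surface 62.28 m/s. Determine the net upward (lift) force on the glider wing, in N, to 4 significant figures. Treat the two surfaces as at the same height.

F ≈ 2563 N

With equal heights on the two surfaces, Bernoulli gives P_lower − P_upper = ½ρ(v_upper² − v_lower²).
ΔP = ½·1.010·(66.10² − 62.28²) = 247.7 Pa.
Lift = ΔP · A = 247.7 × 10.35 = 2563 N.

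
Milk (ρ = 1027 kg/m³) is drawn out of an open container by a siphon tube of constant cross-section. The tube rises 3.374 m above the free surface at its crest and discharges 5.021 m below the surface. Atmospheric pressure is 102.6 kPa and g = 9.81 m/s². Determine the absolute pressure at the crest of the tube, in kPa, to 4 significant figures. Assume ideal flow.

Bernoulli surface→outlet gives ½v² = g·h_out, so v = √(2·9.81·5.021) = 9.925 m/s.
With constant cross-section the crest speed equals v; applying Bernoulli from the surface up to the crest, P_top = P_atm − ½ρv² − ρg·h_top.
P_top = 102600 − ½·1027·9.925² − 1027·9.81·3.374 = 18020 Pa.

P_top ≈ 18.02 kPa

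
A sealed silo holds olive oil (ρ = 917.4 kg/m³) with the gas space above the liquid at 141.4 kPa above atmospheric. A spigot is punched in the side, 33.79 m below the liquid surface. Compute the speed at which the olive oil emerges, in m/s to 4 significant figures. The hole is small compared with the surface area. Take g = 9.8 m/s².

v ≈ 31.15 m/s

Take point 1 at the surface (v₁ ≈ 0) and point 2 at the hole (at atmospheric pressure). Bernoulli: P₁ + ρg h = P_atm + ½ρv₂².
With P₁ − P_atm = 141400 Pa, v₂ = √(2gh + 2ΔP/ρ) = √(2·9.8·33.79 + 2·141400/917.4) = 31.15 m/s.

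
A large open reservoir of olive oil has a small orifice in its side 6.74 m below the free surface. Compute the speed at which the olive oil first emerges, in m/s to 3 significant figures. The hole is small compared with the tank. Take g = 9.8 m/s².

11.5 m/s

Bernoulli from surface to hole (P equal, v_surface ≈ 0): v = √(2gh) = √(2×9.8×6.74) = 11.5 m/s.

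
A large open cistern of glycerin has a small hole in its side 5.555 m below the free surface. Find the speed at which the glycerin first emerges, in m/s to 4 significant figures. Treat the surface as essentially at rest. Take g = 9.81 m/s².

The surface is effectively still and both ends are open, so ½v² = gh and v = √(2·9.81·5.555) = 10.44 m/s.

10.44 m/s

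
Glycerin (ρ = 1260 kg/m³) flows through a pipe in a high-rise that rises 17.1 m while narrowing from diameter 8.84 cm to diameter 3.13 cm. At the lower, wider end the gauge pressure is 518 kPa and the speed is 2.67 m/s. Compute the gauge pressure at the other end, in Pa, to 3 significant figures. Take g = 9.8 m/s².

P₂ ≈ 25600 Pa

The volume flow rate is constant, so v₂ = (A₁/A₂)v₁ = (61.4/7.69)·2.67 = 21.3 m/s.
Bernoulli: P₁ + ½ρv₁² + ρg h₁ = P₂ + ½ρv₂² + ρg h₂, so P₂ = P₁ + ½ρ(v₁² − v₂²) − ρg(h₂ − h₁).
P₂ = 518000 + ½·1260·(2.67² − 21.3²) − 1260·9.8·(+17.1) = 518000 + (-281000) − (211000) = 25600 Pa.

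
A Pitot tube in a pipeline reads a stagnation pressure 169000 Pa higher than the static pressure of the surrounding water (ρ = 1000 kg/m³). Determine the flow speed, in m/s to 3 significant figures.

v ≈ 18.4 m/s

The dynamic pressure equals the rise in static pressure at the stagnation point: ΔP = ½ρv².
v = √(2ΔP/ρ) = √(2·169000/1000) = 18.4 m/s.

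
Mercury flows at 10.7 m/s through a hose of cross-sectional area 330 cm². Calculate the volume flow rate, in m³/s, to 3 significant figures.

Q = A·v = 0.0330 m² × 10.7 m/s = 0.353 m³/s.

Q ≈ 0.353 m³/s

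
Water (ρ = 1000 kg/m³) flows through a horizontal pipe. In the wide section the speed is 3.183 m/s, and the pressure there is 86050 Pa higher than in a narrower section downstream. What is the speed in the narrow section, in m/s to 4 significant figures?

v₂ ≈ 13.50 m/s

With h₁ = h₂, rearranging Bernoulli gives v₂ = √(v₁² + 2ΔP/ρ).
v₂ = √(3.183² + 2·86050/1000) = √(10.13 + 172.1) = 13.50 m/s.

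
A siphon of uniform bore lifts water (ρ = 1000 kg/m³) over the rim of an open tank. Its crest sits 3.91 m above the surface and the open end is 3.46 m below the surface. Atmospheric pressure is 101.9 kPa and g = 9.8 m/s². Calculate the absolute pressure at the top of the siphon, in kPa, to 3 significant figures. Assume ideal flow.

From the surface to the outlet (both open to atmosphere, surface at rest): v = √(2g·h_out) = √(2·9.8·3.46) = 8.24 m/s.
The bore is uniform, so the speed at the crest is the same v. Bernoulli surface→crest: P_atm = P_top + ½ρv² + ρg·h_top.
P_top = 101900 − ½·1000·8.24² − 1000·9.8·3.91 = 29700 Pa.

P_top = 29.7 kPa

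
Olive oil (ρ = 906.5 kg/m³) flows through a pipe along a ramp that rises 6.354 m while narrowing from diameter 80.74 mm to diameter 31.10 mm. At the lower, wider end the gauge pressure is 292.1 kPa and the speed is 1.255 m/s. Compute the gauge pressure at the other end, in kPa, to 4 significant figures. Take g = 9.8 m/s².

P₂ = 203.9 kPa

Continuity gives A₁v₁ = A₂v₂, so v₂ = (51.20 cm²)/(7.596 cm²) × 1.255 m/s = 8.459 m/s.
Energy conservation along the streamline gives P₂ = P₁ − ½ρ(v₂² − v₁²) − ρg(h₂ − h₁).
P₂ = 292100 + ½·906.5·(1.255² − 8.459²) − 906.5·9.8·(+6.354) = 292100 + (-31720) − (56450) = 203900 Pa.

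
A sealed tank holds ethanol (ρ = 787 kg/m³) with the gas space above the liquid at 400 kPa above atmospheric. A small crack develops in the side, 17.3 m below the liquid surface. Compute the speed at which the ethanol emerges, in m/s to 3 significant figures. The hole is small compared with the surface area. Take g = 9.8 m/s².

v = 36.8 m/s

Take point 1 at the surface (v₁ ≈ 0) and point 2 at the hole (at atmospheric pressure). Bernoulli: P₁ + ρg h = P_atm + ½ρv₂².
With P₁ − P_atm = 400000 Pa, v₂ = √(2gh + 2ΔP/ρ) = √(2·9.8·17.3 + 2·400000/787) = 36.8 m/s.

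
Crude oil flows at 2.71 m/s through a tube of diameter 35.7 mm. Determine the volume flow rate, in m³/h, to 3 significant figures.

Q = A·v = 0.00100 m² × 2.71 m/s = 0.00271 m³/s.
Converting: 0.00271 m³/s × 3600 = 9.77 m³/h.

Q ≈ 9.77 m³/h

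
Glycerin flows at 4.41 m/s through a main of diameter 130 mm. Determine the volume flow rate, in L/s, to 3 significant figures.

Q = A·v = 0.0133 m² × 4.41 m/s = 0.0585 m³/s.
Converting: 0.0585 m³/s × 1000 = 58.5 L/s.

Q ≈ 58.5 L/s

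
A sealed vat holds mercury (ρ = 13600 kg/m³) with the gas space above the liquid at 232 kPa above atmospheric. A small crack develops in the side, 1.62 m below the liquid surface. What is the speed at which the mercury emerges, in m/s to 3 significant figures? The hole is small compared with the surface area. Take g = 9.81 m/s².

Take point 1 at the surface (v₁ ≈ 0) and point 2 at the hole (at atmospheric pressure). Bernoulli: P₁ + ρg h = P_atm + ½ρv₂².
With P₁ − P_atm = 232000 Pa, v₂ = √(2gh + 2ΔP/ρ) = √(2·9.81·1.62 + 2·232000/13600) = 8.12 m/s.

v = 8.12 m/s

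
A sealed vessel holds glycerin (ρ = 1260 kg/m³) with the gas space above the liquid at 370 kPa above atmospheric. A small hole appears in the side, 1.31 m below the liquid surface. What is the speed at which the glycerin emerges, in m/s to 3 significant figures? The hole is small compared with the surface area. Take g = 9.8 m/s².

v ≈ 24.8 m/s

Take point 1 at the surface (v₁ ≈ 0) and point 2 at the hole (at atmospheric pressure). Bernoulli: P₁ + ρg h = P_atm + ½ρv₂².
With P₁ − P_atm = 370000 Pa, v₂ = √(2gh + 2ΔP/ρ) = √(2·9.8·1.31 + 2·370000/1260) = 24.8 m/s.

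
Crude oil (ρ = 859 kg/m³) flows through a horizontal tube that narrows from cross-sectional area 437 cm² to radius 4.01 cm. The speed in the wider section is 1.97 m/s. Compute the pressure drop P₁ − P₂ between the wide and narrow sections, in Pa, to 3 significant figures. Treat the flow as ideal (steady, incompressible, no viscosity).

ΔP ≈ 123000 Pa

The volume flow rate is constant, so v₂ = (A₁/A₂)v₁ = (437/50.5)·1.97 = 17.0 m/s.
With no height change, Bernoulli's equation is P₁ + ½ρv₁² = P₂ + ½ρv₂².
P₁ − P₂ = ½·859·(17.0² − 1.97²) = ½·859·287 = 123000 Pa.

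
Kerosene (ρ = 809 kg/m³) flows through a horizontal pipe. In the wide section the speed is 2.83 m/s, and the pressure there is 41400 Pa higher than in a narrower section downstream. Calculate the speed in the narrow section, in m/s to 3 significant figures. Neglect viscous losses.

v₂ = 10.5 m/s

Horizontal Bernoulli: P₁ + ½ρv₁² = P₂ + ½ρv₂², so v₂² = v₁² + 2(P₁ − P₂)/ρ.
v₂ = √(2.83² + 2·41400/809) = √(8.01 + 102) = 10.5 m/s.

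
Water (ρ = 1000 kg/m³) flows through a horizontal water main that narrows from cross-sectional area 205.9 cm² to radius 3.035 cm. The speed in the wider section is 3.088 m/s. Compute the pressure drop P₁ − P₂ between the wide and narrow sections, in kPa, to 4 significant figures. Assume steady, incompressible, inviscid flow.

Continuity gives A₁v₁ = A₂v₂, so v₂ = (205.9 cm²)/(28.94 cm²) × 3.088 m/s = 21.97 m/s.
Bernoulli (h₁ = h₂): P₁ − P₂ = ½ρ(v₂² − v₁²).
P₁ − P₂ = ½·1000·(21.97² − 3.088²) = ½·1000·473.2 = 236600 Pa.

ΔP ≈ 236.6 kPa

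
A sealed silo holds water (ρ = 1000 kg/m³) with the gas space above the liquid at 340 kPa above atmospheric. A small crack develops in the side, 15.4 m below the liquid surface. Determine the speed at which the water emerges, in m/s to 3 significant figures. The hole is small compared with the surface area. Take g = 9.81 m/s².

Take point 1 at the surface (v₁ ≈ 0) and point 2 at the hole (at atmospheric pressure). Bernoulli: P₁ + ρg h = P_atm + ½ρv₂².
With P₁ − P_atm = 340000 Pa, v₂ = √(2gh + 2ΔP/ρ) = √(2·9.81·15.4 + 2·340000/1000) = 31.3 m/s.

v = 31.3 m/s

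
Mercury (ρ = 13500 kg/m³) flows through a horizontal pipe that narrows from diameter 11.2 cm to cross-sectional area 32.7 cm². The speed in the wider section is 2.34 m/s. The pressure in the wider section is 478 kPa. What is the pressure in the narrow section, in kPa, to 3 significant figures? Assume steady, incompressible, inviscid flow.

Continuity gives A₁v₁ = A₂v₂, so v₂ = (98.5 cm²)/(32.7 cm²) × 2.34 m/s = 7.05 m/s.
Along the horizontal streamline, P + ½ρv² is constant.
P₂ = P₁ − ½ρ(v₂² − v₁²) = 478000 − ½·13500·(7.05² − 2.34²) = 478000 − 299000 = 179000 Pa.

179 kPa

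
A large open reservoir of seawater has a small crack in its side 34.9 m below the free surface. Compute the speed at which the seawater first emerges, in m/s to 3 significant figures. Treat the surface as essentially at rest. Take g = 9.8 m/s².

Torricelli's result v = √(2gh) gives v = √(2·9.8·34.9) = 26.2 m/s.

v ≈ 26.2 m/s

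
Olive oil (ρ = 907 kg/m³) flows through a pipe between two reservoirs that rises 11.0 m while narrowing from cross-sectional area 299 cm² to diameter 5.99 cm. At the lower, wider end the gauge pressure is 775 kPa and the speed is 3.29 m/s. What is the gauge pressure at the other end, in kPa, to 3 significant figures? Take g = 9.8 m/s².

By continuity, v₂ = v₁·A₁/A₂ = 3.29·(299/28.2) = 34.9 m/s.
Applying Bernoulli between the two ends and solving for P₂: P₂ = P₁ + ½ρ(v₁² − v₂²) − ρgΔh.
P₂ = 775000 + ½·907·(3.29² − 34.9²) − 907·9.8·(+11.0) = 775000 + (-548000) − (97800) = 130000 Pa.

P₂ = 130 kPa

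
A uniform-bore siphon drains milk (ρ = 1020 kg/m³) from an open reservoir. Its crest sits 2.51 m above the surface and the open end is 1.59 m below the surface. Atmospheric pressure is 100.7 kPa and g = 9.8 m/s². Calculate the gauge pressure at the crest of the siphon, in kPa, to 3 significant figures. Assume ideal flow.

The outlet speed comes from Torricelli: v = √(2g·1.59) = 5.58 m/s.
The bore is uniform, so the speed at the crest is the same v. Bernoulli surface→crest: P_atm = P_top + ½ρv² + ρg·h_top.
P_top = 100700 − ½·1020·5.58² − 1020·9.8·2.51 = 59700 Pa. So P_gauge = P_top − P_atm = -41000 Pa.

-41.0 kPa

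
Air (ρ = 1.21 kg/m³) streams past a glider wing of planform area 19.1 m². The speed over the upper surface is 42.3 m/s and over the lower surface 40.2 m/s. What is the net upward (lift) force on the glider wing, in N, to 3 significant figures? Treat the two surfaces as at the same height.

From P + ½ρv² = const at equal height, P_low − P_up = ½ρ(v_up² − v_low²).
ΔP = ½·1.21·(42.3² − 40.2²) = 105 Pa.
Lift = ΔP · A = 105 × 19.1 = 2000 N.

F ≈ 2000 N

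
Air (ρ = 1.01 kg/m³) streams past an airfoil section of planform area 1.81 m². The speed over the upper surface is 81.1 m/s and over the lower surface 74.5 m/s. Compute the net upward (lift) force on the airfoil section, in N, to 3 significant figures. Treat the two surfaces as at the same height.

F = 939 N

From P + ½ρv² = const at equal height, P_low − P_up = ½ρ(v_up² − v_low²).
ΔP = ½·1.01·(81.1² − 74.5²) = 519 Pa.
Lift = ΔP · A = 519 × 1.81 = 939 N.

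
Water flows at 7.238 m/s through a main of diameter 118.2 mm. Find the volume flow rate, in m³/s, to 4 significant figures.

Q ≈ 0.07942 m³/s

Q = A·v = 0.01097 m² × 7.238 m/s = 0.07942 m³/s.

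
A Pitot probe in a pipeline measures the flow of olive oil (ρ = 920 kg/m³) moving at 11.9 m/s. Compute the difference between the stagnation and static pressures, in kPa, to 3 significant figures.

The dynamic pressure equals the rise in static pressure at the stagnation point: ΔP = ½ρv².
ΔP = ½·920·11.9² = 65100 Pa.

ΔP = 65.1 kPa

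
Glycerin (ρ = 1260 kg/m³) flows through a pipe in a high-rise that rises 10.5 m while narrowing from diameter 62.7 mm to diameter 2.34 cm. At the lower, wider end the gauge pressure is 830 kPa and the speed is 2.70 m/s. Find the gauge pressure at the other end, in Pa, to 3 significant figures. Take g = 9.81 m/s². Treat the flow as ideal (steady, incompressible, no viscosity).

468000 Pa

By continuity, v₂ = v₁·A₁/A₂ = 2.70·(30.9/4.30) = 19.4 m/s.
Energy conservation along the streamline gives P₂ = P₁ − ½ρ(v₂² − v₁²) − ρg(h₂ − h₁).
P₂ = 830000 + ½·1260·(2.70² − 19.4²) − 1260·9.81·(+10.5) = 830000 + (-232000) − (130000) = 468000 Pa.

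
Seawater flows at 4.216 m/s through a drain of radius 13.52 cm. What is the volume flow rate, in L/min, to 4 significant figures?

Q ≈ 14530 L/min

Q = A·v = 0.05743 m² × 4.216 m/s = 0.2421 m³/s.
Converting: 0.2421 m³/s × 60000 = 14530 L/min.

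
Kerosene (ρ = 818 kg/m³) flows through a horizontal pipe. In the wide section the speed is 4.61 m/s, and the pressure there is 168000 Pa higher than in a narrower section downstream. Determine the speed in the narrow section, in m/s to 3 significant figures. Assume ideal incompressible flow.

Horizontal Bernoulli: P₁ + ½ρv₁² = P₂ + ½ρv₂², so v₂² = v₁² + 2(P₁ − P₂)/ρ.
v₂ = √(4.61² + 2·168000/818) = √(21.3 + 411) = 20.8 m/s.

v₂ ≈ 20.8 m/s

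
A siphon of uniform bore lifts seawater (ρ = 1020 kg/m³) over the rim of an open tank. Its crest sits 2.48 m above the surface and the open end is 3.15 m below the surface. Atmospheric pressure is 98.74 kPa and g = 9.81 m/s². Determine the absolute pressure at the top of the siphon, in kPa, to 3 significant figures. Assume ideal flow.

The outlet speed comes from Torricelli: v = √(2g·3.15) = 7.86 m/s.
Continuity keeps v the same throughout the tube; from surface to crest, P_atm + 0 = P_top + ½ρv² + ρg·h_top.
P_top = 98740 − ½·1020·7.86² − 1020·9.81·2.48 = 42400 Pa.

P_top = 42.4 kPa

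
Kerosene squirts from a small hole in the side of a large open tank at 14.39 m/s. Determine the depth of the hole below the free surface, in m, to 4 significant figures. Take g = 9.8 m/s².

Torricelli: v = √(2gh), so h = v²/(2g).
h = 14.39²/(2·9.8) = 207.1/19.60 = 10.56 m.

h ≈ 10.56 m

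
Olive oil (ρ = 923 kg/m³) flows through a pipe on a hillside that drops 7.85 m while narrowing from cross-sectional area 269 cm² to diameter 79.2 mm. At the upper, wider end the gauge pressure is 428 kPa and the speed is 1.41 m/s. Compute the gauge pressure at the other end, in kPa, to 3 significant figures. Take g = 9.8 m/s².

Mass conservation (A₁v₁ = A₂v₂) gives v₂ = 1.41 × 269/49.3 = 7.70 m/s.
Energy conservation along the streamline gives P₂ = P₁ − ½ρ(v₂² − v₁²) − ρg(h₂ − h₁).
P₂ = 428000 + ½·923·(1.41² − 7.70²) − 923·9.8·(−7.85) = 428000 + (-26400) − (-71000) = 473000 Pa.

P₂ ≈ 473 kPa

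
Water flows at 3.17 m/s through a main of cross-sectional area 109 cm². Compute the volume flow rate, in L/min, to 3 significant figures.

Q = A·v = 0.0109 m² × 3.17 m/s = 0.0346 m³/s.
Converting: 0.0346 m³/s × 60000 = 2070 L/min.

Q ≈ 2070 L/min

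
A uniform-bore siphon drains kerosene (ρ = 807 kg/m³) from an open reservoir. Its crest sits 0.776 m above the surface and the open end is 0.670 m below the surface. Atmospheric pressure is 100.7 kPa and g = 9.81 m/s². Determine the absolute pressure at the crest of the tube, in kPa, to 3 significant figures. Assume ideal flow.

The outlet speed comes from Torricelli: v = √(2g·0.670) = 3.63 m/s.
With constant cross-section the crest speed equals v; applying Bernoulli from the surface up to the crest, P_top = P_atm − ½ρv² − ρg·h_top.
P_top = 100700 − ½·807·3.63² − 807·9.81·0.776 = 89300 Pa.

P_top ≈ 89.3 kPa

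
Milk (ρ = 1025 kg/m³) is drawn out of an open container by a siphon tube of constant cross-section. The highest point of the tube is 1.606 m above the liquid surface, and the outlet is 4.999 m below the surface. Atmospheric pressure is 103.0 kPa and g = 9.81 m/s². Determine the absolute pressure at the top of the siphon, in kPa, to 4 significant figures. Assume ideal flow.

P_top ≈ 36.59 kPa

Bernoulli surface→outlet gives ½v² = g·h_out, so v = √(2·9.81·4.999) = 9.904 m/s.
Continuity keeps v the same throughout the tube; from surface to crest, P_atm + 0 = P_top + ½ρv² + ρg·h_top.
P_top = 103000 − ½·1025·9.904² − 1025·9.81·1.606 = 36590 Pa.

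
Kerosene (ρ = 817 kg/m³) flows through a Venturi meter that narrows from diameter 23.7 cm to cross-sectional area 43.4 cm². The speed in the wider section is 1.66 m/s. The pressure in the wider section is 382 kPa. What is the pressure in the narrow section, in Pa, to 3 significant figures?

P₂ ≈ 267000 Pa

Continuity gives A₁v₁ = A₂v₂, so v₂ = (441 cm²)/(43.4 cm²) × 1.66 m/s = 16.9 m/s.
Bernoulli (h₁ = h₂): P₁ − P₂ = ½ρ(v₂² − v₁²).
P₂ = P₁ − ½ρ(v₂² − v₁²) = 382000 − ½·817·(16.9² − 1.66²) = 382000 − 115000 = 267000 Pa.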